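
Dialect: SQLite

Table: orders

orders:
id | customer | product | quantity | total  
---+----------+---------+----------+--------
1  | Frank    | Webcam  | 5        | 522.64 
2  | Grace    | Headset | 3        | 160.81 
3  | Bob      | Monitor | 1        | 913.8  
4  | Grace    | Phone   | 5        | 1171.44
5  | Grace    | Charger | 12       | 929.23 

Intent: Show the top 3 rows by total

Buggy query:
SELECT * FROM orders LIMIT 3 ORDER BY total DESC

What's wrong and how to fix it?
Bug: LIMIT must come after ORDER BY

Fix: Sort with ORDER BY, then apply LIMIT

Corrected query:
SELECT * FROM orders ORDER BY total DESC LIMIT 3

Result:
id | customer | product | quantity | total  
---+----------+---------+----------+--------
4  | Grace    | Phone   | 5        | 1171.44
5  | Grace    | Charger | 12       | 929.23 
3  | Bob      | Monitor | 1        | 913.8  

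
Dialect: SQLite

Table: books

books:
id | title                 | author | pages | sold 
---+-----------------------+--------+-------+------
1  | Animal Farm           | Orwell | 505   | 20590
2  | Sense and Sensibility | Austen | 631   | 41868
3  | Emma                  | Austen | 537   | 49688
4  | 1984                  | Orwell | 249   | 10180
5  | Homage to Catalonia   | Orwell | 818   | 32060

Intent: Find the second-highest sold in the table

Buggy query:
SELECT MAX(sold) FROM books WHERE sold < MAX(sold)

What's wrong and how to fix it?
Bug: The inner MAX is an aggregate inside WHERE, which is not allowed

Fix: Put the inner MAX in a scalar subquery

Corrected query:
SELECT MAX(sold) FROM books WHERE sold < (SELECT MAX(sold) FROM books)

Result:
MAX(sold)
---------
41868    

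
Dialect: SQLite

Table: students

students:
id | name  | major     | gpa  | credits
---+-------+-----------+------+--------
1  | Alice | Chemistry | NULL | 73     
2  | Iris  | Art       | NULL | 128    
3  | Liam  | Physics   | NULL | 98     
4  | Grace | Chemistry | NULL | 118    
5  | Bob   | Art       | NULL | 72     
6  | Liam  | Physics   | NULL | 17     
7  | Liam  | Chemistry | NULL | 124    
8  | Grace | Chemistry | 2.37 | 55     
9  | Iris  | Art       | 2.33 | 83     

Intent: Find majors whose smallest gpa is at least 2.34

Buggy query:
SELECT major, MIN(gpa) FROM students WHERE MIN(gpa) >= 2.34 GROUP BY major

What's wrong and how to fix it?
Bug: Aggregates like MIN are computed per group after WHERE runs

Fix: Replace WHERE with HAVING after the GROUP BY

Corrected query:
SELECT major, MIN(gpa) FROM students GROUP BY major HAVING MIN(gpa) >= 2.34

Result:
major     | MIN(gpa)
----------+---------
Chemistry | 2.37    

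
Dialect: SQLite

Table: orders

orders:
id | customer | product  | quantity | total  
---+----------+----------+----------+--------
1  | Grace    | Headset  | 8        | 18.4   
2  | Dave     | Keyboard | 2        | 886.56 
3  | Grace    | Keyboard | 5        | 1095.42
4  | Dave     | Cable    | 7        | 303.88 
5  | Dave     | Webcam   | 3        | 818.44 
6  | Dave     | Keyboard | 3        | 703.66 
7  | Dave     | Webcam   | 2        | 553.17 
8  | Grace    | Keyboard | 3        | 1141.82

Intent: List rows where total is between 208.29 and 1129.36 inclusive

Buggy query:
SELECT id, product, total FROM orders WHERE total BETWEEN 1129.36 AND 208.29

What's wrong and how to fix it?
Bug: BETWEEN expects the lower bound first; with 1129.36 AND 208.29 the range is empty

Fix: Swap the bounds so the smaller value comes first

Corrected query:
SELECT id, product, total FROM orders WHERE total BETWEEN 208.29 AND 1129.36

Result:
id | product  | total  
---+----------+--------
2  | Keyboard | 886.56 
3  | Keyboard | 1095.42
4  | Cable    | 303.88 
5  | Webcam   | 818.44 
6  | Keyboard | 703.66 
7  | Webcam   | 553.17 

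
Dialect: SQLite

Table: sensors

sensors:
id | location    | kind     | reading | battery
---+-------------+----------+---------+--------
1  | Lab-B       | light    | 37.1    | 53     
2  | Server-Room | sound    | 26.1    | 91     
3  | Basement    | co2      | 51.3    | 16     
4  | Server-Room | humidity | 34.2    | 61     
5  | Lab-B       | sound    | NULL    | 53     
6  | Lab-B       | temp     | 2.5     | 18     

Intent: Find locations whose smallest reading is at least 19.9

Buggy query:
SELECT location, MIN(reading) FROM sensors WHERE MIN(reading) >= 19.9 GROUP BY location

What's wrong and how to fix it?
Bug: Aggregates like MIN are computed per group after WHERE runs

Fix: Replace WHERE with HAVING after the GROUP BY

Corrected query:
SELECT location, MIN(reading) FROM sensors GROUP BY location HAVING MIN(reading) >= 19.9

Result:
location    | MIN(reading)
------------+-------------
Basement    | 51.3        
Server-Room | 26.1        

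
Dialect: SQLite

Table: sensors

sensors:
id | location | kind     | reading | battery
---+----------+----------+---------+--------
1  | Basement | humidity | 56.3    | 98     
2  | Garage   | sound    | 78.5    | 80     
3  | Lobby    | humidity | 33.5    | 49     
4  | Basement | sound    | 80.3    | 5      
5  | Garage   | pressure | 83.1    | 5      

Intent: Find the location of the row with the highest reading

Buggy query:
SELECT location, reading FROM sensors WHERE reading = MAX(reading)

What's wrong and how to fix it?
Bug: WHERE is evaluated per row; an aggregate over the whole table isn't defined there

Fix: Wrap MAX in a scalar subquery so WHERE compares against a single value

Corrected query:
SELECT location, reading FROM sensors WHERE reading = (SELECT MAX(reading) FROM sensors)

Result:
location | reading
---------+--------
Garage   | 83.1   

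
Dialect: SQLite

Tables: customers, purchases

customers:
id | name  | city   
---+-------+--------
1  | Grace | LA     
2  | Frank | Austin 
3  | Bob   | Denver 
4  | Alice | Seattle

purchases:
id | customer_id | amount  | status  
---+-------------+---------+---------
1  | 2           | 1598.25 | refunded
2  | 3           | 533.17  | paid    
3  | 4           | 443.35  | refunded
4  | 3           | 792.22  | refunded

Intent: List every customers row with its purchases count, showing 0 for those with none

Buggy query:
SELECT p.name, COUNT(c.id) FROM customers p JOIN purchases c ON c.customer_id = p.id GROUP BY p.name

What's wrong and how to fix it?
Bug: INNER JOIN drops customers rows that have no matching purchases rows

Fix: Use LEFT JOIN so parents without children still appear (COUNT(c.id) gives 0)

Corrected query:
SELECT p.name, COUNT(c.id) FROM customers p LEFT JOIN purchases c ON c.customer_id = p.id GROUP BY p.name

Result:
name  | COUNT(c.id)
------+------------
Alice | 1          
Bob   | 2          
Frank | 1          
Grace | 0          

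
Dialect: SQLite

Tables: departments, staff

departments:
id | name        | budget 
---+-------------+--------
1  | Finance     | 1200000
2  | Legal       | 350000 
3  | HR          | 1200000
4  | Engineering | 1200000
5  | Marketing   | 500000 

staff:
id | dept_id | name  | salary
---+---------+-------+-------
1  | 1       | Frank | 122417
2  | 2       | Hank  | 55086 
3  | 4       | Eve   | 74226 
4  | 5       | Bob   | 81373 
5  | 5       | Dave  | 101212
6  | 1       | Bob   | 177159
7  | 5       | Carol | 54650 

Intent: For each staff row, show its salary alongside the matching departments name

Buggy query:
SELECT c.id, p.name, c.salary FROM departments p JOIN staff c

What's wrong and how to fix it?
Bug: Missing join condition: each staff row is matched to all departments rows instead of just its own

Fix: Add ON c.dept_id = p.id to the JOIN

Corrected query:
SELECT c.id, p.name, c.salary FROM departments p JOIN staff c ON c.dept_id = p.id

Result:
id | name        | salary
---+-------------+-------
1  | Finance     | 122417
2  | Legal       | 55086 
3  | Engineering | 74226 
4  | Marketing   | 81373 
5  | Marketing   | 101212
6  | Finance     | 177159
7  | Marketing   | 54650 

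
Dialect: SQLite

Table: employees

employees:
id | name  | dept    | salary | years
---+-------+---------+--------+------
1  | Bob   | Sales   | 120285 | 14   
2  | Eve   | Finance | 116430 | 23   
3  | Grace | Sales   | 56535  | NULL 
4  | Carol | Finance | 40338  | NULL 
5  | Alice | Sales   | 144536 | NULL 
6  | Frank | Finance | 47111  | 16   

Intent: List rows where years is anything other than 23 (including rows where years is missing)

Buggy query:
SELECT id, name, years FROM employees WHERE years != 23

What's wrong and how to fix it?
Bug: Inequality against NULL is unknown, not true; rows with NULL are dropped

Fix: Handle NULL separately with IS NULL alongside the inequality

Corrected query:
SELECT id, name, years FROM employees WHERE years != 23 OR years IS NULL

Result:
id | name  | years
---+-------+------
1  | Bob   | 14   
3  | Grace | NULL 
4  | Carol | NULL 
5  | Alice | NULL 
6  | Frank | 16   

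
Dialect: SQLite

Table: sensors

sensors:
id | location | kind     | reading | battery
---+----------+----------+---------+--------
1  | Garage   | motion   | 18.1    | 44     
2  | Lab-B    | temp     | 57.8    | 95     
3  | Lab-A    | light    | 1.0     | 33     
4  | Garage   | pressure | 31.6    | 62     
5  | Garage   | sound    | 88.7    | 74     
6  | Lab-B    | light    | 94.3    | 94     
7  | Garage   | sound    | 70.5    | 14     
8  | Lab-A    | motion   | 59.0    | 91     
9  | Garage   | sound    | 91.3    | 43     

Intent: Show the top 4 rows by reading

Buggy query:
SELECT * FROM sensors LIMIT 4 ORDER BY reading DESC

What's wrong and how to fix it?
Bug: LIMIT must come after ORDER BY

Fix: Sort with ORDER BY, then apply LIMIT

Corrected query:
SELECT * FROM sensors ORDER BY reading DESC LIMIT 4

Result:
id | location | kind  | reading | battery
---+----------+-------+---------+--------
6  | Lab-B    | light | 94.3    | 94     
9  | Garage   | sound | 91.3    | 43     
5  | Garage   | sound | 88.7    | 74     
7  | Garage   | sound | 70.5    | 14     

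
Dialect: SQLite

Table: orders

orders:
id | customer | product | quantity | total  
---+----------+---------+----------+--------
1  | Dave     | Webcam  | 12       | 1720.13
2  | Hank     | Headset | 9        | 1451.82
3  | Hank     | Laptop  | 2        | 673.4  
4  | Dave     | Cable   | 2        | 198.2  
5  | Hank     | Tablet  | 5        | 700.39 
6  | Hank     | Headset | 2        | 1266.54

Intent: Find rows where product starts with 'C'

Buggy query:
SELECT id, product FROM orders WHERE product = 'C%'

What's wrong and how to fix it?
Bug: Wildcards only work with LIKE; '=' treats '%' as a literal character

Fix: Replace '=' with LIKE so 'C%' is treated as a pattern

Corrected query:
SELECT id, product FROM orders WHERE product LIKE 'C%'

Result:
id | product
---+--------
4  | Cable  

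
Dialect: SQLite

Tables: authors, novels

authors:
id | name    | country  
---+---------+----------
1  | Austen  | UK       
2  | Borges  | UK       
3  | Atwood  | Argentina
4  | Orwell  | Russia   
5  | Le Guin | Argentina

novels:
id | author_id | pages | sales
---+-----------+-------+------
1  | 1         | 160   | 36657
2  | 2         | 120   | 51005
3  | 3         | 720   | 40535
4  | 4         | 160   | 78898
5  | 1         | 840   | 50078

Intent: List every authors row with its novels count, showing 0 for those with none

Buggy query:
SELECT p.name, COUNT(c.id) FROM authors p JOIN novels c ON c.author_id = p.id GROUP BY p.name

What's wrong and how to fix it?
Bug: An inner join excludes parents with zero children

Fix: Switch to LEFT JOIN to retain unmatched parent rows

Corrected query:
SELECT p.name, COUNT(c.id) FROM authors p LEFT JOIN novels c ON c.author_id = p.id GROUP BY p.name

Result:
name    | COUNT(c.id)
--------+------------
Atwood  | 1          
Austen  | 2          
Borges  | 1          
Le Guin | 0          
Orwell  | 1          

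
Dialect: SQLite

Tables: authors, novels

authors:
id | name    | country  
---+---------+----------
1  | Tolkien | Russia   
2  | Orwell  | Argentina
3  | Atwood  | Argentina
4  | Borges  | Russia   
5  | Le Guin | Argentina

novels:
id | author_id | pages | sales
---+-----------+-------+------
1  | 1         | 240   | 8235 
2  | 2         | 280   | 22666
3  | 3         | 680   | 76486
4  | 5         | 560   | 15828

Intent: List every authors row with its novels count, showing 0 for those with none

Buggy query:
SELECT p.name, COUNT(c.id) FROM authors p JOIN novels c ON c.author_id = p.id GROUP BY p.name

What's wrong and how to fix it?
Bug: INNER JOIN drops authors rows that have no matching novels rows

Fix: Switch to LEFT JOIN to retain unmatched parent rows

Corrected query:
SELECT p.name, COUNT(c.id) FROM authors p LEFT JOIN novels c ON c.author_id = p.id GROUP BY p.name

Result:
name    | COUNT(c.id)
--------+------------
Atwood  | 1          
Borges  | 0          
Le Guin | 1          
Orwell  | 1          
Tolkien | 1          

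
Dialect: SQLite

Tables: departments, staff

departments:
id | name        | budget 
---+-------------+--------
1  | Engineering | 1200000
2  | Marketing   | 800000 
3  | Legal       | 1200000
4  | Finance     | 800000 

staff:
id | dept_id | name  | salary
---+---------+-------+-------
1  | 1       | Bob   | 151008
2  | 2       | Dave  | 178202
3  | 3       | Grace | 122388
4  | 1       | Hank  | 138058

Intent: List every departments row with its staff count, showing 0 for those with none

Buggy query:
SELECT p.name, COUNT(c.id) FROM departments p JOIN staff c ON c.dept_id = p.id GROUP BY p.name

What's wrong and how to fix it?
Bug: INNER JOIN drops departments rows that have no matching staff rows

Fix: Switch to LEFT JOIN to retain unmatched parent rows

Corrected query:
SELECT p.name, COUNT(c.id) FROM departments p LEFT JOIN staff c ON c.dept_id = p.id GROUP BY p.name

Result:
name        | COUNT(c.id)
------------+------------
Engineering | 2          
Finance     | 0          
Legal       | 1          
Marketing   | 1          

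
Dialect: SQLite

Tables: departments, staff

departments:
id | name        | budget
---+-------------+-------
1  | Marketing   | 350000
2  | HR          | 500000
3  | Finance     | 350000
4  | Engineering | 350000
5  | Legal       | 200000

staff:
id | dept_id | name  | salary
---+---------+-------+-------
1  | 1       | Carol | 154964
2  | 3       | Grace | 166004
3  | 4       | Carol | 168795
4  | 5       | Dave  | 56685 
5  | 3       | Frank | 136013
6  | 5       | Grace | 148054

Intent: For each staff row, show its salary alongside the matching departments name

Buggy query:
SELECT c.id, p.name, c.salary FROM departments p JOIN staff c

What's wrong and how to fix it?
Bug: Missing join condition: each staff row is matched to all departments rows instead of just its own

Fix: Specify the join condition linking the foreign key to the parent id

Corrected query:
SELECT c.id, p.name, c.salary FROM departments p JOIN staff c ON c.dept_id = p.id

Result:
id | name        | salary
---+-------------+-------
1  | Marketing   | 154964
2  | Finance     | 166004
3  | Engineering | 168795
4  | Legal       | 56685 
5  | Finance     | 136013
6  | Legal       | 148054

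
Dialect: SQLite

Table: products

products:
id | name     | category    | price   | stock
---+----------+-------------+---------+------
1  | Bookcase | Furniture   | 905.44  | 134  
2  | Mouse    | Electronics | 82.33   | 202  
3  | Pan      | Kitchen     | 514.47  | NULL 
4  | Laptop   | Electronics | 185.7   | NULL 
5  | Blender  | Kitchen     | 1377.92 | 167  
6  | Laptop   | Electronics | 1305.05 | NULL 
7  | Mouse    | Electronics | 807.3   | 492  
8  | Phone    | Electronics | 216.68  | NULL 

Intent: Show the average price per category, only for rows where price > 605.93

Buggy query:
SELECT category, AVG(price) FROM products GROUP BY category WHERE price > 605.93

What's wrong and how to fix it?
Bug: Row-level WHERE must come before GROUP BY in the clause order

Fix: Move the WHERE clause before GROUP BY

Corrected query:
SELECT category, AVG(price) FROM products WHERE price > 605.93 GROUP BY category

Result:
category    | AVG(price)
------------+-----------
Electronics | 1056.175  
Furniture   | 905.44    
Kitchen     | 1377.92   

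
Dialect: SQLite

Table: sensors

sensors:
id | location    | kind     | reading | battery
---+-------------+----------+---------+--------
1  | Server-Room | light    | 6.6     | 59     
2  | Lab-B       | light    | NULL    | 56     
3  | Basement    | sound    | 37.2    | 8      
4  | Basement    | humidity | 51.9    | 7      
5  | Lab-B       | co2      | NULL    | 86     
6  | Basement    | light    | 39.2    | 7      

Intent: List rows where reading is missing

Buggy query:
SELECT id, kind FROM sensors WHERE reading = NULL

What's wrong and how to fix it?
Bug: Comparing to NULL with '=' never matches; NULL = NULL is unknown, not true

Fix: Use IS NULL to test for NULL

Corrected query:
SELECT id, kind FROM sensors WHERE reading IS NULL

Result:
id | kind 
---+------
2  | light
5  | co2  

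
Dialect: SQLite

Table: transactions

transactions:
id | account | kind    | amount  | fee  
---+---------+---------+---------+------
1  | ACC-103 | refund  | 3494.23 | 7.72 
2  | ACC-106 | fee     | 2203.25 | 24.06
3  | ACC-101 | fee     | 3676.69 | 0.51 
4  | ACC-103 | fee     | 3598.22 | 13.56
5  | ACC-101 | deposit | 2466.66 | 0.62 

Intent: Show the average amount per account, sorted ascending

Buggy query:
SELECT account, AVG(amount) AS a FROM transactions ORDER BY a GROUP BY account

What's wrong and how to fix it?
Bug: GROUP BY must precede ORDER BY

Fix: Move ORDER BY to the end, after GROUP BY

Corrected query:
SELECT account, AVG(amount) AS a FROM transactions GROUP BY account ORDER BY a

Result:
account | a       
--------+---------
ACC-106 | 2203.25 
ACC-101 | 3071.675
ACC-103 | 3546.225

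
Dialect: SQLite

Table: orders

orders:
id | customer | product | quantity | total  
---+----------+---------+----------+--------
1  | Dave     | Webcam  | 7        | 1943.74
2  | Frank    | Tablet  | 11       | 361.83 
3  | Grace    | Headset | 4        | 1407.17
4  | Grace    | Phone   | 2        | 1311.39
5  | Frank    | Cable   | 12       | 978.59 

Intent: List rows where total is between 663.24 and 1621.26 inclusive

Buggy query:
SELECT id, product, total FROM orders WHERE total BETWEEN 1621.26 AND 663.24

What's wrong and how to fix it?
Bug: BETWEEN expects the lower bound first; with 1621.26 AND 663.24 the range is empty

Fix: Swap the bounds so the smaller value comes first

Corrected query:
SELECT id, product, total FROM orders WHERE total BETWEEN 663.24 AND 1621.26

Result:
id | product | total  
---+---------+--------
3  | Headset | 1407.17
4  | Phone   | 1311.39
5  | Cable   | 978.59 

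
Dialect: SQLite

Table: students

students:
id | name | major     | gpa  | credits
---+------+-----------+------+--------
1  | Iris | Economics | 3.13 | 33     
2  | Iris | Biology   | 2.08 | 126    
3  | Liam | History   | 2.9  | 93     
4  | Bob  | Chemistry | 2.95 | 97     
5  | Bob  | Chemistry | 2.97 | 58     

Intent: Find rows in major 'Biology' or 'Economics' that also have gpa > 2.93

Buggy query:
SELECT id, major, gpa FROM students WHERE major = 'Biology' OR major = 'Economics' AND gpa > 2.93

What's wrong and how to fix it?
Bug: Without parentheses, AND is evaluated before OR, so the gpa filter only applies to the 'Economics' branch

Fix: Group the OR with parentheses (or use IN), then AND the threshold

Corrected query:
SELECT id, major, gpa FROM students WHERE (major = 'Biology' OR major = 'Economics') AND gpa > 2.93

Result:
id | major     | gpa 
---+-----------+-----
1  | Economics | 3.13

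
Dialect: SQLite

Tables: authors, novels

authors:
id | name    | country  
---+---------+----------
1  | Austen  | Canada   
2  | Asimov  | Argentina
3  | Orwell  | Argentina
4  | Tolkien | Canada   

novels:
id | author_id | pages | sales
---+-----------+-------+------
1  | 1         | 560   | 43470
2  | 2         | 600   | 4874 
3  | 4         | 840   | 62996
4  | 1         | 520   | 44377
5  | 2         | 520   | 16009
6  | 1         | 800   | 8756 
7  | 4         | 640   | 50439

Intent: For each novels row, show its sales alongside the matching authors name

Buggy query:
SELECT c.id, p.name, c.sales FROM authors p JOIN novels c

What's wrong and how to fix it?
Bug: JOIN with no ON clause produces a cartesian product; every novels row pairs with every authors row

Fix: Specify the join condition linking the foreign key to the parent id

Corrected query:
SELECT c.id, p.name, c.sales FROM authors p JOIN novels c ON c.author_id = p.id

Result:
id | name    | sales
---+---------+------
1  | Austen  | 43470
2  | Asimov  | 4874 
3  | Tolkien | 62996
4  | Austen  | 44377
5  | Asimov  | 16009
6  | Austen  | 8756 
7  | Tolkien | 50439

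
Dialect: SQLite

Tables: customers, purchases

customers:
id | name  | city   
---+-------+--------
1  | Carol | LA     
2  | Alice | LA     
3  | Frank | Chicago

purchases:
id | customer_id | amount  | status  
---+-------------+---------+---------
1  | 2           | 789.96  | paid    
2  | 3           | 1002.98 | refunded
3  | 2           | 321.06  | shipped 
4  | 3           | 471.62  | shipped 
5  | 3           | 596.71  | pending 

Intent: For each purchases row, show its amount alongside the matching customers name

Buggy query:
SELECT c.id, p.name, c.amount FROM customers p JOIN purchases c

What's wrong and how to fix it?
Bug: Missing join condition: each purchases row is matched to all customers rows instead of just its own

Fix: Add ON c.customer_id = p.id to the JOIN

Corrected query:
SELECT c.id, p.name, c.amount FROM customers p JOIN purchases c ON c.customer_id = p.id

Result:
id | name  | amount 
---+-------+--------
1  | Alice | 789.96 
2  | Frank | 1002.98
3  | Alice | 321.06 
4  | Frank | 471.62 
5  | Frank | 596.71 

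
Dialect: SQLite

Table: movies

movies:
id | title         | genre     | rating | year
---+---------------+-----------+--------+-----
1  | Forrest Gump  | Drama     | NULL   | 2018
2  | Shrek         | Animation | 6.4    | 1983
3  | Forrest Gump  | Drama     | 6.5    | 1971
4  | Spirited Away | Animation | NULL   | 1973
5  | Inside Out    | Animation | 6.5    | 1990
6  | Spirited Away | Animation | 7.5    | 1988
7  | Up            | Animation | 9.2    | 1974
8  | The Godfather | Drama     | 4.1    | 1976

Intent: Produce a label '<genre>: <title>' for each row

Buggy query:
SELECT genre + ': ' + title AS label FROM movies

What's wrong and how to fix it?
Bug: '+' is numeric addition; on text columns SQLite converts them to 0 instead of concatenating

Fix: Use the || operator for string concatenation

Corrected query:
SELECT genre || ': ' || title AS label FROM movies

Result:
label                   
------------------------
Drama: Forrest Gump     
Animation: Shrek        
Drama: Forrest Gump     
Animation: Spirited Away
Animation: Inside Out   
Animation: Spirited Away
Animation: Up           
Drama: The Godfather    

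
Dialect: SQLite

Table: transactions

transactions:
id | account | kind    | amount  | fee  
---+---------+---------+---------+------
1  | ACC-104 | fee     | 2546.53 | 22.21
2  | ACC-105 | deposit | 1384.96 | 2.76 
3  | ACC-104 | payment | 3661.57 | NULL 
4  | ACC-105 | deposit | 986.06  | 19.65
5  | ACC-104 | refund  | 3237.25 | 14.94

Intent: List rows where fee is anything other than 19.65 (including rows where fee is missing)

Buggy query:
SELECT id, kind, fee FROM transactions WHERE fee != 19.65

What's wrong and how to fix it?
Bug: 'fee != 19.65' is unknown when fee is NULL, so NULL rows are silently excluded

Fix: Handle NULL separately with IS NULL alongside the inequality

Corrected query:
SELECT id, kind, fee FROM transactions WHERE fee != 19.65 OR fee IS NULL

Result:
id | kind    | fee  
---+---------+------
1  | fee     | 22.21
2  | deposit | 2.76 
3  | payment | NULL 
5  | refund  | 14.94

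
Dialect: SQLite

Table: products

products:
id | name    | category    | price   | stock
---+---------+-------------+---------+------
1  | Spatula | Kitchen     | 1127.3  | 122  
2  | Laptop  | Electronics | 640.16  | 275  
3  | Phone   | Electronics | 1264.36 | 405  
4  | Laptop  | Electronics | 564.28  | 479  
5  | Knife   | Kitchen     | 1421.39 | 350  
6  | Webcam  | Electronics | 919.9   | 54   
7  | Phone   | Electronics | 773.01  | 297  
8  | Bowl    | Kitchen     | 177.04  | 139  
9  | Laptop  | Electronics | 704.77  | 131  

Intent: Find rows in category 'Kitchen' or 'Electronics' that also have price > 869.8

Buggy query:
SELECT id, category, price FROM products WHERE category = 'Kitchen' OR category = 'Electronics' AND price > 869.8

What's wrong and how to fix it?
Bug: Without parentheses, AND is evaluated before OR, so the price filter only applies to the 'Electronics' branch

Fix: Group the OR with parentheses (or use IN), then AND the threshold

Corrected query:
SELECT id, category, price FROM products WHERE (category = 'Kitchen' OR category = 'Electronics') AND price > 869.8

Result:
id | category    | price  
---+-------------+--------
1  | Kitchen     | 1127.3 
3  | Electronics | 1264.36
5  | Kitchen     | 1421.39
6  | Electronics | 919.9  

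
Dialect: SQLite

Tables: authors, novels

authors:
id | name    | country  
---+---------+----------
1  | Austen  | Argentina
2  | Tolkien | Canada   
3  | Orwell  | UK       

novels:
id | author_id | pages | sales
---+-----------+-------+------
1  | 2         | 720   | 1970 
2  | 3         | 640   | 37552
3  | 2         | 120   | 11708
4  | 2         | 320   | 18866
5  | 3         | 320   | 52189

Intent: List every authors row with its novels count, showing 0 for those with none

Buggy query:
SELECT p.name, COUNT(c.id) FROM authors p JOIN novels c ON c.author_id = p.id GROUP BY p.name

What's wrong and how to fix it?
Bug: INNER JOIN drops authors rows that have no matching novels rows

Fix: Use LEFT JOIN so parents without children still appear (COUNT(c.id) gives 0)

Corrected query:
SELECT p.name, COUNT(c.id) FROM authors p LEFT JOIN novels c ON c.author_id = p.id GROUP BY p.name

Result:
name    | COUNT(c.id)
--------+------------
Austen  | 0          
Orwell  | 2          
Tolkien | 3          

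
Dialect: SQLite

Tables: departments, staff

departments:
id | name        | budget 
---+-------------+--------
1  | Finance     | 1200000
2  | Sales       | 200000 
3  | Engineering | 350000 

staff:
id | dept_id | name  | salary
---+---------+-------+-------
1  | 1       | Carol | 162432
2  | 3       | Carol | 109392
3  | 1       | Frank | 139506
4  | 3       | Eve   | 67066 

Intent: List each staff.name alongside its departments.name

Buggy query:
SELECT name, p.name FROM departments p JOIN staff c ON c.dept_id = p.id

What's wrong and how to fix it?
Bug: 'name' exists in both joined tables, so the database can't tell which one is meant

Fix: Prefix ambiguous columns with the table alias

Corrected query:
SELECT c.name, p.name FROM departments p JOIN staff c ON c.dept_id = p.id

Result:
name  | name       
------+------------
Carol | Finance    
Carol | Engineering
Frank | Finance    
Eve   | Engineering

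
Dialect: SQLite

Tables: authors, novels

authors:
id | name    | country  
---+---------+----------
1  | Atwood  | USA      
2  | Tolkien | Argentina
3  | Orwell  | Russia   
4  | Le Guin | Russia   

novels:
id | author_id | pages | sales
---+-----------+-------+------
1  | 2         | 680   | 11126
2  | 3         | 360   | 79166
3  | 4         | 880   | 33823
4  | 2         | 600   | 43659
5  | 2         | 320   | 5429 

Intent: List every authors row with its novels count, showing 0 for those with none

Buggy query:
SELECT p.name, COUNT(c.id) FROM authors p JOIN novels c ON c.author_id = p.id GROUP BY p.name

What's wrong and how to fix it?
Bug: An inner join excludes parents with zero children

Fix: Switch to LEFT JOIN to retain unmatched parent rows

Corrected query:
SELECT p.name, COUNT(c.id) FROM authors p LEFT JOIN novels c ON c.author_id = p.id GROUP BY p.name

Result:
name    | COUNT(c.id)
--------+------------
Atwood  | 0          
Le Guin | 1          
Orwell  | 1          
Tolkien | 3          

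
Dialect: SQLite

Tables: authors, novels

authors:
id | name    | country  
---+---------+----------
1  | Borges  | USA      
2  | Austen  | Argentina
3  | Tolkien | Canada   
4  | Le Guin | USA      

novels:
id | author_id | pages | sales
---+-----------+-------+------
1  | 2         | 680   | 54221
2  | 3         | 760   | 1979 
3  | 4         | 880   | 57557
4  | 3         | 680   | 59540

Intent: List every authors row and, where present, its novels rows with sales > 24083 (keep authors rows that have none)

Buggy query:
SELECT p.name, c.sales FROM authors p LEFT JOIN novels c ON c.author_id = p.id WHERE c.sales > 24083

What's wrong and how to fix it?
Bug: Filtering c.sales in WHERE discards the NULL rows produced by LEFT JOIN, turning it into an inner join

Fix: Put 'c.sales > 24083' in the JOIN's ON clause instead of WHERE

Corrected query:
SELECT p.name, c.sales FROM authors p LEFT JOIN novels c ON c.author_id = p.id AND c.sales > 24083

Result:
name    | sales
--------+------
Borges  | NULL 
Austen  | 54221
Tolkien | 59540
Le Guin | 57557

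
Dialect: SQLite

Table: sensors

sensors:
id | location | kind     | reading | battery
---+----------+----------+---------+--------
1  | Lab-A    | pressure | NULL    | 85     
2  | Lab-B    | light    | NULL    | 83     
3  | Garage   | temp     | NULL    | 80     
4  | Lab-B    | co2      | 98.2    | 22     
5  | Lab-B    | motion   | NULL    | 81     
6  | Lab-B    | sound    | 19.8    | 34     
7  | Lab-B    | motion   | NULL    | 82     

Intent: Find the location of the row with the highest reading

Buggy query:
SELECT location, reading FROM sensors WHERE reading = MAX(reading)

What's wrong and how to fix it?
Bug: WHERE is evaluated per row; an aggregate over the whole table isn't defined there

Fix: Wrap MAX in a scalar subquery so WHERE compares against a single value

Corrected query:
SELECT location, reading FROM sensors WHERE reading = (SELECT MAX(reading) FROM sensors)

Result:
location | reading
---------+--------
Lab-B    | 98.2   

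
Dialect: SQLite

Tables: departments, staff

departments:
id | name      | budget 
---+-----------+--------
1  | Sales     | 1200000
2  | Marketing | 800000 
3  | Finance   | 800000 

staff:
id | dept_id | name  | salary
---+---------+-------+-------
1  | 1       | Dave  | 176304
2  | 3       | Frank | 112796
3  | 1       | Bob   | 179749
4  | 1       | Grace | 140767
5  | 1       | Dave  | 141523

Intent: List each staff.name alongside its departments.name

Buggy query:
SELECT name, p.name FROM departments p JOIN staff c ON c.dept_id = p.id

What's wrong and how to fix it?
Bug: 'name' exists in both joined tables, so the database can't tell which one is meant

Fix: Qualify the column with its table alias (c.name)

Corrected query:
SELECT c.name, p.name FROM departments p JOIN staff c ON c.dept_id = p.id

Result:
name  | name   
------+--------
Dave  | Sales  
Frank | Finance
Bob   | Sales  
Grace | Sales  
Dave  | Sales  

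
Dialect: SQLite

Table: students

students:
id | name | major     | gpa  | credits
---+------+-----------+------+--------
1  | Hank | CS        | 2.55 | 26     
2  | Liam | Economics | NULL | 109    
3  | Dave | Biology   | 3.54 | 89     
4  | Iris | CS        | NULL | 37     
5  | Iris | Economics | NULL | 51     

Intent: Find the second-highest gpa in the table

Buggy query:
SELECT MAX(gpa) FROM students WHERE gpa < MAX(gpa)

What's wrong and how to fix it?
Bug: The inner MAX is an aggregate inside WHERE, which is not allowed

Fix: Put the inner MAX in a scalar subquery

Corrected query:
SELECT MAX(gpa) FROM students WHERE gpa < (SELECT MAX(gpa) FROM students)

Result:
MAX(gpa)
--------
2.55    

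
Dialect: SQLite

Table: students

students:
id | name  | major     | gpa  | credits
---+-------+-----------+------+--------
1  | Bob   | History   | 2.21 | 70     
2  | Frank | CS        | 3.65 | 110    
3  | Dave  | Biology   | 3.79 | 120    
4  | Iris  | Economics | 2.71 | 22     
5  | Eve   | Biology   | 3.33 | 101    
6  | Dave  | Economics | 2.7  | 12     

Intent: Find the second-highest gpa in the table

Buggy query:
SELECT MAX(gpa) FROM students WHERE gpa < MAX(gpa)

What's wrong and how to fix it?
Bug: MAX(gpa) on the right of the comparison is an aggregate-in-WHERE error

Fix: Put the inner MAX in a scalar subquery

Corrected query:
SELECT MAX(gpa) FROM students WHERE gpa < (SELECT MAX(gpa) FROM students)

Result:
MAX(gpa)
--------
3.65    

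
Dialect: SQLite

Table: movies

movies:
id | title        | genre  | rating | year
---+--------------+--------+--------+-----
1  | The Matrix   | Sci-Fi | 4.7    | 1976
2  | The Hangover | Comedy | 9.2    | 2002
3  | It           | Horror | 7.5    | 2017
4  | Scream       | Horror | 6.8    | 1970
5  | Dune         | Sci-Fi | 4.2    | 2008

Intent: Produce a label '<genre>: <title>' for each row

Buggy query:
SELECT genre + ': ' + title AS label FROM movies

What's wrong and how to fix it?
Bug: '+' is numeric addition; on text columns SQLite converts them to 0 instead of concatenating

Fix: Use the || operator for string concatenation

Corrected query:
SELECT genre || ': ' || title AS label FROM movies

Result:
label               
--------------------
Sci-Fi: The Matrix  
Comedy: The Hangover
Horror: It          
Horror: Scream      
Sci-Fi: Dune        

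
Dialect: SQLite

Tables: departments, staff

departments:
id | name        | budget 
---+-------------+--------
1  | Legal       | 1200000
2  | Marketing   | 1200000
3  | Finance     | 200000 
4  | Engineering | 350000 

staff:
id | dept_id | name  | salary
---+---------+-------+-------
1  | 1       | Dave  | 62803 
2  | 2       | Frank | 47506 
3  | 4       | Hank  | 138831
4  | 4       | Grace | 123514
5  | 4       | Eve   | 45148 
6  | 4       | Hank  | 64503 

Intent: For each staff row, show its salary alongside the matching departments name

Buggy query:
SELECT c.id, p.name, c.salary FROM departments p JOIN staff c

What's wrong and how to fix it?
Bug: Missing join condition: each staff row is matched to all departments rows instead of just its own

Fix: Specify the join condition linking the foreign key to the parent id

Corrected query:
SELECT c.id, p.name, c.salary FROM departments p JOIN staff c ON c.dept_id = p.id

Result:
id | name        | salary
---+-------------+-------
1  | Legal       | 62803 
2  | Marketing   | 47506 
3  | Engineering | 138831
4  | Engineering | 123514
5  | Engineering | 45148 
6  | Engineering | 64503 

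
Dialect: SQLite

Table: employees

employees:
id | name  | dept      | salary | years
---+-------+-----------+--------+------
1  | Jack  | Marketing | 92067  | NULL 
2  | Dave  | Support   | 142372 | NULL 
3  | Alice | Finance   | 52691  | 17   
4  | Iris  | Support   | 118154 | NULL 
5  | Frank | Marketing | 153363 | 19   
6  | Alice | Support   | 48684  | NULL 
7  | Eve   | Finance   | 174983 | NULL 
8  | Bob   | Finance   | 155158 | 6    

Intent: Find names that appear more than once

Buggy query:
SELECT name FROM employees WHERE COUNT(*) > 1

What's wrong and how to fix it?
Bug: COUNT(*) is an aggregate and cannot be used in WHERE

Fix: Group first, then use HAVING for the count condition

Corrected query:
SELECT name FROM employees GROUP BY name HAVING COUNT(*) > 1

Result:
name 
-----
Alice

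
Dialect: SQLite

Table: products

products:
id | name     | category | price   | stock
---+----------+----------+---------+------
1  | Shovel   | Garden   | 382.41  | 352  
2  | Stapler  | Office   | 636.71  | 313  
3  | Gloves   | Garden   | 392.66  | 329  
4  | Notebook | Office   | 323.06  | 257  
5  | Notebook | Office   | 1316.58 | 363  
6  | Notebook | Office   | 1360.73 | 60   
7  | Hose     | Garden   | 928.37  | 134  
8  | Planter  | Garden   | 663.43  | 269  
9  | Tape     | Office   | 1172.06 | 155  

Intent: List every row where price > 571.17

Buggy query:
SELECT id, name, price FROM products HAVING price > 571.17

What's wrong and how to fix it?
Bug: HAVING filters the output of aggregation, but this query has no GROUP BY and no aggregate functions, so SQLite rejects it (HAVING clause on a non-aggregate query); the condition here is per row

Fix: Replace HAVING with WHERE since the condition applies to individual rows

Corrected query:
SELECT id, name, price FROM products WHERE price > 571.17

Result:
id | name     | price  
---+----------+--------
2  | Stapler  | 636.71 
5  | Notebook | 1316.58
6  | Notebook | 1360.73
7  | Hose     | 928.37 
8  | Planter  | 663.43 
9  | Tape     | 1172.06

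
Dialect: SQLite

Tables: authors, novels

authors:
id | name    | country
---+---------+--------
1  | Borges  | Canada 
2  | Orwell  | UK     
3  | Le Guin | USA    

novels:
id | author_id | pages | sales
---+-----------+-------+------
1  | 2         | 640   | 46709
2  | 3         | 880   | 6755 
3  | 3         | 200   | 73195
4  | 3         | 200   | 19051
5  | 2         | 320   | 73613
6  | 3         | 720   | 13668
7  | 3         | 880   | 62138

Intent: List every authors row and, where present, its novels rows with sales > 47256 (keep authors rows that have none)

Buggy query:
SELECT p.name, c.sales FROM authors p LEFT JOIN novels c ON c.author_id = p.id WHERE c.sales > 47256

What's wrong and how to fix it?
Bug: A WHERE condition on the right-hand table after LEFT JOIN drops unmatched parents

Fix: Move the right-table condition into the ON clause so unmatched parents are kept

Corrected query:
SELECT p.name, c.sales FROM authors p LEFT JOIN novels c ON c.author_id = p.id AND c.sales > 47256

Result:
name    | sales
--------+------
Borges  | NULL 
Orwell  | 73613
Le Guin | 62138
Le Guin | 73195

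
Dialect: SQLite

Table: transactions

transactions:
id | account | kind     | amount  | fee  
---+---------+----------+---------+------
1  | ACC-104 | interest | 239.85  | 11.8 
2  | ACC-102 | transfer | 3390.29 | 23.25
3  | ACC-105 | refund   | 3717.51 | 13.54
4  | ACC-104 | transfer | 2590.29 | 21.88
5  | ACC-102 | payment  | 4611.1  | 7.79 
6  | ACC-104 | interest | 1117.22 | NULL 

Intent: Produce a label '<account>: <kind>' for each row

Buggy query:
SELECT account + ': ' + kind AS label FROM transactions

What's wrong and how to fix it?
Bug: '+' is numeric addition; on text columns SQLite converts them to 0 instead of concatenating

Fix: Replace + with || to concatenate text

Corrected query:
SELECT account || ': ' || kind AS label FROM transactions

Result:
label            
-----------------
ACC-104: interest
ACC-102: transfer
ACC-105: refund  
ACC-104: transfer
ACC-102: payment 
ACC-104: interest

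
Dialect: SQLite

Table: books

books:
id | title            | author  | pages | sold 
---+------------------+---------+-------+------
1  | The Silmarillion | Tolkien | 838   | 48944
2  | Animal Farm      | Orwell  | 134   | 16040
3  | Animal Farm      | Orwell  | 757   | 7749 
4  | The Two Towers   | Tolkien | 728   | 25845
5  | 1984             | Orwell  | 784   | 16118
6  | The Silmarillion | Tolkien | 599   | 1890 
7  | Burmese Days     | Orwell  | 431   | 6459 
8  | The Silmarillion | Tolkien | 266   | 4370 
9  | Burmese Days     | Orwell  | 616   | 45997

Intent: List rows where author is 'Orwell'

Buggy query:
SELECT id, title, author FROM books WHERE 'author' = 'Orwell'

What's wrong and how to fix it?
Bug: 'author' in single quotes is a string literal, not the column; the comparison is literal-vs-literal and never true

Fix: Reference the column as author without single quotes

Corrected query:
SELECT id, title, author FROM books WHERE author = 'Orwell'

Result:
id | title        | author
---+--------------+-------
2  | Animal Farm  | Orwell
3  | Animal Farm  | Orwell
5  | 1984         | Orwell
7  | Burmese Days | Orwell
9  | Burmese Days | Orwell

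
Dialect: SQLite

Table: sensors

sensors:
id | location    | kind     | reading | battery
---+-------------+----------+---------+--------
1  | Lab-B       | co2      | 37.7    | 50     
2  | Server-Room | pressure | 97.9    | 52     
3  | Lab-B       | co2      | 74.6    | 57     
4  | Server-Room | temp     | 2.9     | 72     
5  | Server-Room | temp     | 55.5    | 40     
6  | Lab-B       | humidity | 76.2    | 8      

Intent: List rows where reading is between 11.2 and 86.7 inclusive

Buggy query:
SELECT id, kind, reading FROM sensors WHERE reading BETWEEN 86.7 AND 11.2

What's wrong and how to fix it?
Bug: The bounds are reversed; BETWEEN a AND b requires a <= b to match anything

Fix: Swap the bounds so the smaller value comes first

Corrected query:
SELECT id, kind, reading FROM sensors WHERE reading BETWEEN 11.2 AND 86.7

Result:
id | kind     | reading
---+----------+--------
1  | co2      | 37.7   
3  | co2      | 74.6   
5  | temp     | 55.5   
6  | humidity | 76.2   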